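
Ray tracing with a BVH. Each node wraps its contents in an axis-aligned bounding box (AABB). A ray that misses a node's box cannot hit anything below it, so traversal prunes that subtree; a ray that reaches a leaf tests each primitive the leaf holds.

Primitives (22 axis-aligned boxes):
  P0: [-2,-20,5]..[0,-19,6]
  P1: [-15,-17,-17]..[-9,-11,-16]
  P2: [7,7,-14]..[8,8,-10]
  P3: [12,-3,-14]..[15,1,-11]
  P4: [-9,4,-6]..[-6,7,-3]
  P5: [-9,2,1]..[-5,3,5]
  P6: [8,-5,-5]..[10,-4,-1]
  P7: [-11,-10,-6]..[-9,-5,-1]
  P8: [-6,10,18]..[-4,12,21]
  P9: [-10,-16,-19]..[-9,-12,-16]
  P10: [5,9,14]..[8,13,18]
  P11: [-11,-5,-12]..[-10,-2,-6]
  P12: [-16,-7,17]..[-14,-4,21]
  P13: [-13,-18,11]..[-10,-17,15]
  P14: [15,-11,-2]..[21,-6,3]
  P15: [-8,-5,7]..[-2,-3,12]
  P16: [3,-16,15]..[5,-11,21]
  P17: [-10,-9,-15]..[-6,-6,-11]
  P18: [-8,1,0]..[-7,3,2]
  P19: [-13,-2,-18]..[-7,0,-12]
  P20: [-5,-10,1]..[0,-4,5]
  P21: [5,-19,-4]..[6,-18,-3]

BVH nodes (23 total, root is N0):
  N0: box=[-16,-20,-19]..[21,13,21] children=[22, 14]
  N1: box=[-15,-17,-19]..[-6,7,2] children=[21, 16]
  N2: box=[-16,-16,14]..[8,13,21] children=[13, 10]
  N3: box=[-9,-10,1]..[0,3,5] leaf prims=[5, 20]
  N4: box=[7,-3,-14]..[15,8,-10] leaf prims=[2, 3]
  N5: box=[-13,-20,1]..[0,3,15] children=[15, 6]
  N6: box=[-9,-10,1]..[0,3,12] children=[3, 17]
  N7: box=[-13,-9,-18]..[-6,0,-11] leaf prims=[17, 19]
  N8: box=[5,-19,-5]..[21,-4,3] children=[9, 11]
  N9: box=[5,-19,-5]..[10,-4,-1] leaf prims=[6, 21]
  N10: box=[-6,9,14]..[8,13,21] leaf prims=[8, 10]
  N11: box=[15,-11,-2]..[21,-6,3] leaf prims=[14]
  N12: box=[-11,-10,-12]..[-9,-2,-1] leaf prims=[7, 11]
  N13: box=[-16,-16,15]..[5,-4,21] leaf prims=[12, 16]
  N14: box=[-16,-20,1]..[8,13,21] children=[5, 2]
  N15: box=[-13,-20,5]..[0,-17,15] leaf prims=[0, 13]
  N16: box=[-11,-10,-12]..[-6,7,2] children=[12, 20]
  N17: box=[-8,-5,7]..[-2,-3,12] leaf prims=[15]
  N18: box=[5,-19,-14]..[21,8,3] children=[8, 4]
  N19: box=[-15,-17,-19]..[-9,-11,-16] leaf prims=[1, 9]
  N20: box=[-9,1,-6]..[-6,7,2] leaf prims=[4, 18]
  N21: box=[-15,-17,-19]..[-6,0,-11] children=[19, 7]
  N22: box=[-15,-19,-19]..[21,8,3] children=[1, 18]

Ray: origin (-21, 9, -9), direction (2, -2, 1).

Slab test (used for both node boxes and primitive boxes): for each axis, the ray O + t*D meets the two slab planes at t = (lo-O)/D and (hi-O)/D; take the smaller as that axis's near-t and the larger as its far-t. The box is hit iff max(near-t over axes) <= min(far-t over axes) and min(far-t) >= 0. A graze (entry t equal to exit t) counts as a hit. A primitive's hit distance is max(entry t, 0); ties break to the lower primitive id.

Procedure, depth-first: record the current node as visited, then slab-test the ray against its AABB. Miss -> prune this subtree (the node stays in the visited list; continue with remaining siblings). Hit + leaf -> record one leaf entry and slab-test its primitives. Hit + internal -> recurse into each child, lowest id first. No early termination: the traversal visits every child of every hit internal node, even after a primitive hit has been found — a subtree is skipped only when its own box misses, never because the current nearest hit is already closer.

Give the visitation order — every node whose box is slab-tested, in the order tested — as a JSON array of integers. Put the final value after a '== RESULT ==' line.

Trace the traversal:
N0 x:[5/2,21] y:[-2,29/2] z:[-10,30] -> hit [5/2,29/2], descend [14, 22]
  N14 x:[5/2,29/2] y:[-2,29/2] z:[10,30] -> hit [10,29/2], descend [2, 5]
    N2 x:[5/2,29/2] y:[-2,25/2] z:[23,30] -> miss, prune
    N5 x:[4,21/2] y:[3,29/2] z:[10,24] -> hit [10,21/2], descend [6, 15]
      N6 x:[6,21/2] y:[3,19/2] z:[10,21] -> miss, prune
      N15 x:[4,21/2] y:[13,29/2] z:[14,24] -> miss, prune
  N22 x:[3,21] y:[1/2,14] z:[-10,12] -> hit [3,12], descend [1, 18]
    N1 x:[3,15/2] y:[1,13] z:[-10,11] -> hit [3,15/2], descend [16, 21]
      N16 x:[5,15/2] y:[1,19/2] z:[-3,11] -> hit [5,15/2], descend [12, 20]
        N12 x:[5,6] y:[11/2,19/2] z:[-3,8] -> hit [11/2,6] leaf, test {P7(miss), P11(miss)}
        N20 x:[6,15/2] y:[1,4] z:[3,11] -> miss, prune
      N21 x:[3,15/2] y:[9/2,13] z:[-10,-2] -> miss, prune
    N18 x:[13,21] y:[1/2,14] z:[-5,12] -> miss, prune

Visited [0, 14, 2, 5, 6, 15, 22, 1, 16, 12, 20, 21, 18]. Tests: 13 box, 1 leaf. Nearest: miss.

== RESULT ==
[0, 14, 2, 5, 6, 15, 22, 1, 16, 12, 20, 21, 18]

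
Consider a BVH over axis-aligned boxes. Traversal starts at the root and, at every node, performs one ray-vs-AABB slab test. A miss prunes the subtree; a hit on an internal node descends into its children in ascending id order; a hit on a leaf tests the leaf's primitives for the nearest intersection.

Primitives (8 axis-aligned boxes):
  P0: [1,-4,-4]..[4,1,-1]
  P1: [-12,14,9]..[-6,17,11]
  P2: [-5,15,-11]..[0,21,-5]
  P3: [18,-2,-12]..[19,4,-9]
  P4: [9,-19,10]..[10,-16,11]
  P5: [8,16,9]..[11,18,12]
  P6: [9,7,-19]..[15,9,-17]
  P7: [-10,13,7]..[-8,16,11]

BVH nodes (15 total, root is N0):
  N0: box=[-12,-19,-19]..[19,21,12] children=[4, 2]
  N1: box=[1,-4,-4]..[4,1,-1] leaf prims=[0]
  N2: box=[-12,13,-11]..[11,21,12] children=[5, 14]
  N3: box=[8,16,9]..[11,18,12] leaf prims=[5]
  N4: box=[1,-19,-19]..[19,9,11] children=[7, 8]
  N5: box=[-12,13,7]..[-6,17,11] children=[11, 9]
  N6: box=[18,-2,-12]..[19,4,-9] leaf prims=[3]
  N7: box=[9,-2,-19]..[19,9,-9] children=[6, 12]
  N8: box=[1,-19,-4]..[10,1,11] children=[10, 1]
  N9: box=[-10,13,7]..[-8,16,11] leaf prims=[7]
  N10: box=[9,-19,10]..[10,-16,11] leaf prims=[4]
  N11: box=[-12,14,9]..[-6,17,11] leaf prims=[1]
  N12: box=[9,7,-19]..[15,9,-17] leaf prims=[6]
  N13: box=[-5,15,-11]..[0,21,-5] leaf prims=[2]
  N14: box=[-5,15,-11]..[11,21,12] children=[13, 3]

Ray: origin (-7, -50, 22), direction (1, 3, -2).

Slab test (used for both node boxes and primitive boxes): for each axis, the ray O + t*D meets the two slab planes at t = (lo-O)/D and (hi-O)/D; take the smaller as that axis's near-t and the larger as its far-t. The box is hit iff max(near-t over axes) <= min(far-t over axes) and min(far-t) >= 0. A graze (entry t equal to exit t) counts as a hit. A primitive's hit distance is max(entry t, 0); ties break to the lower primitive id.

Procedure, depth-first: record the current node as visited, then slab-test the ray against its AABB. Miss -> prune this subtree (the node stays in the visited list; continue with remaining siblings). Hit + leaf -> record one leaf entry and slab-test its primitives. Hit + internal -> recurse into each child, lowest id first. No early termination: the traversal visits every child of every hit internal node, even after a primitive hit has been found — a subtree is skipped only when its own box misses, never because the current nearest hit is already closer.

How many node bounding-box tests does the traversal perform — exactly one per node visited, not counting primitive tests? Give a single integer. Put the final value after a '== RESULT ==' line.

Traverse from the root:
N0 x:[-5,26] y:[31/3,71/3] z:[5,41/2] -> hit [31/3,41/2], descend [2, 4]
  N2 x:[-5,18] y:[21,71/3] z:[5,33/2] -> miss, prune
  N4 x:[8,26] y:[31/3,59/3] z:[11/2,41/2] -> hit [31/3,59/3], descend [7, 8]
    N7 x:[16,26] y:[16,59/3] z:[31/2,41/2] -> hit [16,59/3], descend [6, 12]
      N6 x:[25,26] y:[16,18] z:[31/2,17] -> miss, prune
      N12 x:[16,22] y:[19,59/3] z:[39/2,41/2] -> hit [39/2,59/3] leaf, test {P6@t=39/2}
    N8 x:[8,17] y:[31/3,17] z:[11/2,13] -> hit [31/3,13], descend [1, 10]
      N1 x:[8,11] y:[46/3,17] z:[23/2,13] -> miss, prune
      N10 x:[16,17] y:[31/3,34/3] z:[11/2,6] -> miss, prune

order=[0, 2, 4, 7, 6, 12, 8, 1, 10]  |boxes|=9  |leaves|=1  hit=P6

== RESULT ==
9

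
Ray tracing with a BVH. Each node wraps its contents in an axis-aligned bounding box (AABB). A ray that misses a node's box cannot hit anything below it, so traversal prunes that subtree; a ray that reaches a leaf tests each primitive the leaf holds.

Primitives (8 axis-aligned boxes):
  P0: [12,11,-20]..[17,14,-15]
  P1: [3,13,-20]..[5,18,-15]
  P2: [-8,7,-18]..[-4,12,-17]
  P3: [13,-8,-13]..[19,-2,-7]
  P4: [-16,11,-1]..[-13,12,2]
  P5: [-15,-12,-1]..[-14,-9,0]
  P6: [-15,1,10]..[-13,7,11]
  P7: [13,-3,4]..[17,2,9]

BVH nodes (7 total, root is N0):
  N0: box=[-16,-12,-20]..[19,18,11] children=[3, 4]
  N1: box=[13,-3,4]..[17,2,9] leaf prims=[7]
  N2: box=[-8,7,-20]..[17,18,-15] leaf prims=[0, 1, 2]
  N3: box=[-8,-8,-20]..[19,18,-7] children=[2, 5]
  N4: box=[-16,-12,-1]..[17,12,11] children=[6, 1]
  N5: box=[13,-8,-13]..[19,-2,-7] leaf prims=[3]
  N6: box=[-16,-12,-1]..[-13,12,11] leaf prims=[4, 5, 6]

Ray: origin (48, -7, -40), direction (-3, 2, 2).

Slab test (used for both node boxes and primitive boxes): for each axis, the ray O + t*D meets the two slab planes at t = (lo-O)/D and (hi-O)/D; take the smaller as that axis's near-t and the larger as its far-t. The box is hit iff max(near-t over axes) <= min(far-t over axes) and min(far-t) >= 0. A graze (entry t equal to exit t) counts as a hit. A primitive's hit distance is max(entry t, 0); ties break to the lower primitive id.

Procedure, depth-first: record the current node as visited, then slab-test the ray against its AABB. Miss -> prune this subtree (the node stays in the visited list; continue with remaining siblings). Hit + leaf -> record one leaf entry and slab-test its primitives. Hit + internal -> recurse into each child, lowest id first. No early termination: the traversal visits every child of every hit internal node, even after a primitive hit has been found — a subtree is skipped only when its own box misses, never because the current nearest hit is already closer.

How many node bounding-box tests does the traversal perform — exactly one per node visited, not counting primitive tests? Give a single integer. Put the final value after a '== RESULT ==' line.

Trace the traversal:
N0 x:[29/3,64/3] y:[-5/2,25/2] z:[10,51/2] -> hit [10,25/2], descend [3, 4]
  N3 x:[29/3,56/3] y:[-1/2,25/2] z:[10,33/2] -> hit [10,25/2], descend [2, 5]
    N2 x:[31/3,56/3] y:[7,25/2] z:[10,25/2] -> hit [31/3,25/2] leaf, test {P0@t=31/3, P1(miss), P2(miss)}
    N5 x:[29/3,35/3] y:[-1/2,5/2] z:[27/2,33/2] -> miss, prune
  N4 x:[31/3,64/3] y:[-5/2,19/2] z:[39/2,51/2] -> miss, prune

Visited [0, 3, 2, 5, 4]. Tests: 5 box, 1 leaf. Nearest: P0.

== RESULT ==
5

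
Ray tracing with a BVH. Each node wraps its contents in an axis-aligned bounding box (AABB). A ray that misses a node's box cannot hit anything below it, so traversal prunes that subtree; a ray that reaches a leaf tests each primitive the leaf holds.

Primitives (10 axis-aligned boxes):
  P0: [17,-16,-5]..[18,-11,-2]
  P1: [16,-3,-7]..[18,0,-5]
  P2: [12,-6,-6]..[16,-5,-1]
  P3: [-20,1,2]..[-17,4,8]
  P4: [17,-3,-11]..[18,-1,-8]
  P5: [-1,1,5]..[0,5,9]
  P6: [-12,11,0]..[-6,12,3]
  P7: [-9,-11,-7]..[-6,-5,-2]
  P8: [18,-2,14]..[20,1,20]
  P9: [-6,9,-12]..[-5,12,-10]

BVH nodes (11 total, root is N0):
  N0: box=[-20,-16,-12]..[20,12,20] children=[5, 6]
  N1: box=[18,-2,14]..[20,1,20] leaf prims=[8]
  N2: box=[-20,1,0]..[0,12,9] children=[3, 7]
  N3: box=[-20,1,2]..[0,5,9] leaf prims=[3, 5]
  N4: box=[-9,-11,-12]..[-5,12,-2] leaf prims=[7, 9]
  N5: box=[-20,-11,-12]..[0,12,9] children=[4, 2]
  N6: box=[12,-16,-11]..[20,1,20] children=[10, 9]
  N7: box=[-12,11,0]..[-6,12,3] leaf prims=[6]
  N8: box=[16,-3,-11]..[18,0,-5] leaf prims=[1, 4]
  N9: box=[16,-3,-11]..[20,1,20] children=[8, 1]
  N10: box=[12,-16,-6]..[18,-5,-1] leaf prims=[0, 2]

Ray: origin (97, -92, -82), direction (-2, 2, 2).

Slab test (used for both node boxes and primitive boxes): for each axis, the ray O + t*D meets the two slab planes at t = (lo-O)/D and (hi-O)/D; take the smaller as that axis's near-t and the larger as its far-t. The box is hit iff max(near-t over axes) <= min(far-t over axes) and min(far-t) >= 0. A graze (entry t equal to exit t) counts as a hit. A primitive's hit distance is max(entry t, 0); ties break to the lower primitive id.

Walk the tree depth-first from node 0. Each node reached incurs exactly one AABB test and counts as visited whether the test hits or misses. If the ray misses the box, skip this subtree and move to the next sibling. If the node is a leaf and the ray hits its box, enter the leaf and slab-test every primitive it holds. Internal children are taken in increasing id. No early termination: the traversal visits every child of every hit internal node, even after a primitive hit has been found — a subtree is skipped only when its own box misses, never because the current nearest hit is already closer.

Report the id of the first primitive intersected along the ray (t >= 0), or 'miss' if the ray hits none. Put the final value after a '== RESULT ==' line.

Trace the traversal:
N0 x:[77/2,117/2] y:[38,52] z:[35,51] -> hit [77/2,51], descend [5, 6]
  N5 x:[97/2,117/2] y:[81/2,52] z:[35,91/2] -> miss, prune
  N6 x:[77/2,85/2] y:[38,93/2] z:[71/2,51] -> hit [77/2,85/2], descend [9, 10]
    N9 x:[77/2,81/2] y:[89/2,93/2] z:[71/2,51] -> miss, prune
    N10 x:[79/2,85/2] y:[38,87/2] z:[38,81/2] -> hit [79/2,81/2] leaf, test {P0@t=79/2, P2(miss)}

5 AABB tests over nodes [0, 5, 6, 9, 10]; 1 leaf entered; closest P0.

== RESULT ==
0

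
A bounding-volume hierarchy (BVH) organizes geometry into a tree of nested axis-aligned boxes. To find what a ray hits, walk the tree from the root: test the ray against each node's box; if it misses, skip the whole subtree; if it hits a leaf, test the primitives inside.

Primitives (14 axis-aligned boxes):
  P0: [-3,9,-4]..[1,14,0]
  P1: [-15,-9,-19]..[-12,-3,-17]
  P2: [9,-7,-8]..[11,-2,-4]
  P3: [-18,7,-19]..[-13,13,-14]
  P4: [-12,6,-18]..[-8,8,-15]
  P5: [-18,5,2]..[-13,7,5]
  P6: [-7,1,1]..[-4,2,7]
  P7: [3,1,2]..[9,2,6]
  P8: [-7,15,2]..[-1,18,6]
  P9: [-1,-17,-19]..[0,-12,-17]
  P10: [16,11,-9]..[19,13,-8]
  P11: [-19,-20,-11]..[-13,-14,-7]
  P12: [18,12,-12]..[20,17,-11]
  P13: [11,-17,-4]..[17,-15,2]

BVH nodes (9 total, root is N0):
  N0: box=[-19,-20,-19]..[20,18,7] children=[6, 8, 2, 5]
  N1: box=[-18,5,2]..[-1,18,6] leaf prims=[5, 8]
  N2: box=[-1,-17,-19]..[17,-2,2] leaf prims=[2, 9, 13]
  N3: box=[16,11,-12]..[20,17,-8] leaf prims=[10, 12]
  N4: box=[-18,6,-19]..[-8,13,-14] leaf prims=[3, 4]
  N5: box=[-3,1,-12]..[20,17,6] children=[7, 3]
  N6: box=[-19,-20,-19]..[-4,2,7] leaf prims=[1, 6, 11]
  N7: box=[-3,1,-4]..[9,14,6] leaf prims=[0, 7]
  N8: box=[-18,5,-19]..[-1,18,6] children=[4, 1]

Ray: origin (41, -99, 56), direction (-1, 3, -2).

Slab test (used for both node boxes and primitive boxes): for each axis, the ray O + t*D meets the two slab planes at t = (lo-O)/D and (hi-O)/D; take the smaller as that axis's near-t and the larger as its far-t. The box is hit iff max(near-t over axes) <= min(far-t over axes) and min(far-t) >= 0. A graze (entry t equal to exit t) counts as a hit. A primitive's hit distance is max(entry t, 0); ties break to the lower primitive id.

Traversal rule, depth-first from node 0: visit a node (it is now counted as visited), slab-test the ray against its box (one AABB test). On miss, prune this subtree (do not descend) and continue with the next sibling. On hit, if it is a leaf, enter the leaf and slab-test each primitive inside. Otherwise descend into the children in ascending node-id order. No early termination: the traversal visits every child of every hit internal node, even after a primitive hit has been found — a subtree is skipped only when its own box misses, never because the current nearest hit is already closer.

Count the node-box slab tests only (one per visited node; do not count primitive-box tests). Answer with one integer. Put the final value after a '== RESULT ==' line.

Traverse from the root:
N0 x:[21,60] y:[79/3,39] z:[49/2,75/2] -> hit [79/3,75/2], descend [2, 5, 6, 8]
  N2 x:[24,42] y:[82/3,97/3] z:[27,75/2] -> hit [82/3,97/3] leaf, test {P2@t=92/3, P9(miss), P13@t=82/3}
  N5 x:[21,44] y:[100/3,116/3] z:[25,34] -> hit [100/3,34], descend [3, 7]
    N3 x:[21,25] y:[110/3,116/3] z:[32,34] -> miss, prune
    N7 x:[32,44] y:[100/3,113/3] z:[25,30] -> miss, prune
  N6 x:[45,60] y:[79/3,101/3] z:[49/2,75/2] -> miss, prune
  N8 x:[42,59] y:[104/3,39] z:[25,75/2] -> miss, prune

Summary -> nodes [0, 2, 5, 3, 7, 6, 8]; box-tests=7; leaf-entries=1; first=P13

== RESULT ==
7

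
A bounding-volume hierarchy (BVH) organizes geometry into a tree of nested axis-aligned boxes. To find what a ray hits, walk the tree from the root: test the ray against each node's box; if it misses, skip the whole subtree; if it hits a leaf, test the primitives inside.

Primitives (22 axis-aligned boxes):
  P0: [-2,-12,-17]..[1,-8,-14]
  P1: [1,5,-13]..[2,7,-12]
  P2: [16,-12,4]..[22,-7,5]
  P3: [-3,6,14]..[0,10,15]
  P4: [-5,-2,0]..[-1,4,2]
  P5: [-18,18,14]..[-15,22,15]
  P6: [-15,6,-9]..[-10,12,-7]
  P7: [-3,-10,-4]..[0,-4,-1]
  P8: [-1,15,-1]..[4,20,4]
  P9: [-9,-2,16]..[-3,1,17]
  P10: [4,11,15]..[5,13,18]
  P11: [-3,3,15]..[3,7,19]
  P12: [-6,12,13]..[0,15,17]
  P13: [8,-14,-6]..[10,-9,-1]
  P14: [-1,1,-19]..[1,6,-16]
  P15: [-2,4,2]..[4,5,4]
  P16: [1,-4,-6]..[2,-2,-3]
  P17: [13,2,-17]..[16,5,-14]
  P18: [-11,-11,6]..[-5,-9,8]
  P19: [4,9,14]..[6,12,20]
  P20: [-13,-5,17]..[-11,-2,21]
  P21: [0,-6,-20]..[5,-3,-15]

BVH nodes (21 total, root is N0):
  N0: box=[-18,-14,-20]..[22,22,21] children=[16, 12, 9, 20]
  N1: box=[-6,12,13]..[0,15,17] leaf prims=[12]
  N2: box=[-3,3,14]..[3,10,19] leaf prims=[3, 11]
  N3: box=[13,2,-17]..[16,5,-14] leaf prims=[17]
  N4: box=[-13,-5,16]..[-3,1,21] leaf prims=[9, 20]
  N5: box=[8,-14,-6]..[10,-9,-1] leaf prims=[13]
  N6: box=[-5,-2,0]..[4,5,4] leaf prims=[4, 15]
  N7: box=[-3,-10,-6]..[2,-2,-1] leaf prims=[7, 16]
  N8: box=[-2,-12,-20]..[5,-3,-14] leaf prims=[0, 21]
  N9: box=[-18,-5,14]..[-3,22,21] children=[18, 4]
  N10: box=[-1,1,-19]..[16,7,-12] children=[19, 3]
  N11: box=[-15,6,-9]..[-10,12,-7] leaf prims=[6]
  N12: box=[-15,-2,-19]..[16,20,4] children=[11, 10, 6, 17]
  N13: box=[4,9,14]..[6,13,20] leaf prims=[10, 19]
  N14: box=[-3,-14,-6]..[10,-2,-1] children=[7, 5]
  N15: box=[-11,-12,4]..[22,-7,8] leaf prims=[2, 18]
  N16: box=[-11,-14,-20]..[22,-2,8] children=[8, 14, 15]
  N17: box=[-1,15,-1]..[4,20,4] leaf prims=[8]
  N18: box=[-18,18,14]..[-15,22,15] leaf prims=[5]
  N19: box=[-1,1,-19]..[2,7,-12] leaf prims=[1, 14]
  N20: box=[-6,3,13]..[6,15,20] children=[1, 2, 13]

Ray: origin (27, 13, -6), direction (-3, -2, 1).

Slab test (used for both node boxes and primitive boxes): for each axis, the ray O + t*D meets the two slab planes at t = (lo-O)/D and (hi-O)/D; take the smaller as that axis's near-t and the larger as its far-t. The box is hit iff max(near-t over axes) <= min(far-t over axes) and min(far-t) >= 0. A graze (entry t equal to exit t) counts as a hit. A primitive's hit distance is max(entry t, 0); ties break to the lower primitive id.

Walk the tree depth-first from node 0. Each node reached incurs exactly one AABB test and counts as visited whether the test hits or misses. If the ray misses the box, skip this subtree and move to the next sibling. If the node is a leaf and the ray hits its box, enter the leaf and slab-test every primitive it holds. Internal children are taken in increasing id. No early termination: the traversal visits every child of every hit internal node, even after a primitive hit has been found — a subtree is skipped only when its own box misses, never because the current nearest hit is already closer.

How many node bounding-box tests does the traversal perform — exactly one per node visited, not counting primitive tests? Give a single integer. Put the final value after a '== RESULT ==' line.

Walk:
N0 x:[5/3,15] y:[-9/2,27/2] z:[-14,27] -> hit [5/3,27/2], descend [9, 12, 16, 20]
  N9 x:[10,15] y:[-9/2,9] z:[20,27] -> miss, prune
  N12 x:[11/3,14] y:[-7/2,15/2] z:[-13,10] -> hit [11/3,15/2], descend [6, 10, 11, 17]
    N6 x:[23/3,32/3] y:[4,15/2] z:[6,10] -> miss, prune
    N10 x:[11/3,28/3] y:[3,6] z:[-13,-6] -> miss, prune
    N11 x:[37/3,14] y:[1/2,7/2] z:[-3,-1] -> miss, prune
    N17 x:[23/3,28/3] y:[-7/2,-1] z:[5,10] -> miss, prune
  N16 x:[5/3,38/3] y:[15/2,27/2] z:[-14,14] -> hit [15/2,38/3], descend [8, 14, 15]
    N8 x:[22/3,29/3] y:[8,25/2] z:[-14,-8] -> miss, prune
    N14 x:[17/3,10] y:[15/2,27/2] z:[0,5] -> miss, prune
    N15 x:[5/3,38/3] y:[10,25/2] z:[10,14] -> hit [10,25/2] leaf, test {P2(miss), P18@t=12}
  N20 x:[7,11] y:[-1,5] z:[19,26] -> miss, prune

Visited [0, 9, 12, 6, 10, 11, 17, 16, 8, 14, 15, 20]. Tests: 12 box, 1 leaf. Nearest: P18.

== RESULT ==
12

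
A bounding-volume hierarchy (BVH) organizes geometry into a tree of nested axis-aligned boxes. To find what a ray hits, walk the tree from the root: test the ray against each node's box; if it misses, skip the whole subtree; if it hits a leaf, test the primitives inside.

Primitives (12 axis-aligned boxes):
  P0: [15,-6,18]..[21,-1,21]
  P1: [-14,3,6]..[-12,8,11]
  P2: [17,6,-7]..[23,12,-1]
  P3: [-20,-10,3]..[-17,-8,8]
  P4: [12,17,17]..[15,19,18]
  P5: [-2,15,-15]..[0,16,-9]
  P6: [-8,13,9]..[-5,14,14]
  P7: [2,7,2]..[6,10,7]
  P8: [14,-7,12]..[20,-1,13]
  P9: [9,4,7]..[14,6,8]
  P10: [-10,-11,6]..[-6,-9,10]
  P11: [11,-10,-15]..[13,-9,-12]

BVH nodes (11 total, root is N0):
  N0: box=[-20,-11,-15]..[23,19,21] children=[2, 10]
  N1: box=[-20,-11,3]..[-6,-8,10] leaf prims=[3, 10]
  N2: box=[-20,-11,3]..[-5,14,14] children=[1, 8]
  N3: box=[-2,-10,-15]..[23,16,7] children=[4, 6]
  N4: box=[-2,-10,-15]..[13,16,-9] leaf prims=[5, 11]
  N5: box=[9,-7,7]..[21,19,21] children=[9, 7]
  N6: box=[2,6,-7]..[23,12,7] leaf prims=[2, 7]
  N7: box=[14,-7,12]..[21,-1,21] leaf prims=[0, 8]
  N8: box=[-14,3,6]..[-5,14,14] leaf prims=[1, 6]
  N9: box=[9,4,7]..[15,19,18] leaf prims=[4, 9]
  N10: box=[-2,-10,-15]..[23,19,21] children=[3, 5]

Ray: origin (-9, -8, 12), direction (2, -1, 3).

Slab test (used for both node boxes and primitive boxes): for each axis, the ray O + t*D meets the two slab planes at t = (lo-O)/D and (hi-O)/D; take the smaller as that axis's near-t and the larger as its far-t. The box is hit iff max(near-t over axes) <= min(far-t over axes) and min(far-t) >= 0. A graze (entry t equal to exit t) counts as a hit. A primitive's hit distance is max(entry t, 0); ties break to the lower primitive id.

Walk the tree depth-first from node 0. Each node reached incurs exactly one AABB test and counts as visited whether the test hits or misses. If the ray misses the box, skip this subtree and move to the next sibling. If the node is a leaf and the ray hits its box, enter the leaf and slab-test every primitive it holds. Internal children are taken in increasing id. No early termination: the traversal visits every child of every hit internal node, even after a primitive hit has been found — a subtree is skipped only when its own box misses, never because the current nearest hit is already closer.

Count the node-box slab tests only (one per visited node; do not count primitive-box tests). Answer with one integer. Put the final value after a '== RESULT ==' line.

Walk:
N0 x:[-11/2,16] y:[-27,3] z:[-9,3] -> hit [-11/2,3], descend [2, 10]
  N2 x:[-11/2,2] y:[-22,3] z:[-3,2/3] -> hit [-3,2/3], descend [1, 8]
    N1 x:[-11/2,3/2] y:[0,3] z:[-3,-2/3] -> miss, prune
    N8 x:[-5/2,2] y:[-22,-11] z:[-2,2/3] -> miss, prune
  N10 x:[7/2,16] y:[-27,2] z:[-9,3] -> miss, prune

order=[0, 2, 1, 8, 10]  |boxes|=5  |leaves|=0  hit=miss

== RESULT ==
5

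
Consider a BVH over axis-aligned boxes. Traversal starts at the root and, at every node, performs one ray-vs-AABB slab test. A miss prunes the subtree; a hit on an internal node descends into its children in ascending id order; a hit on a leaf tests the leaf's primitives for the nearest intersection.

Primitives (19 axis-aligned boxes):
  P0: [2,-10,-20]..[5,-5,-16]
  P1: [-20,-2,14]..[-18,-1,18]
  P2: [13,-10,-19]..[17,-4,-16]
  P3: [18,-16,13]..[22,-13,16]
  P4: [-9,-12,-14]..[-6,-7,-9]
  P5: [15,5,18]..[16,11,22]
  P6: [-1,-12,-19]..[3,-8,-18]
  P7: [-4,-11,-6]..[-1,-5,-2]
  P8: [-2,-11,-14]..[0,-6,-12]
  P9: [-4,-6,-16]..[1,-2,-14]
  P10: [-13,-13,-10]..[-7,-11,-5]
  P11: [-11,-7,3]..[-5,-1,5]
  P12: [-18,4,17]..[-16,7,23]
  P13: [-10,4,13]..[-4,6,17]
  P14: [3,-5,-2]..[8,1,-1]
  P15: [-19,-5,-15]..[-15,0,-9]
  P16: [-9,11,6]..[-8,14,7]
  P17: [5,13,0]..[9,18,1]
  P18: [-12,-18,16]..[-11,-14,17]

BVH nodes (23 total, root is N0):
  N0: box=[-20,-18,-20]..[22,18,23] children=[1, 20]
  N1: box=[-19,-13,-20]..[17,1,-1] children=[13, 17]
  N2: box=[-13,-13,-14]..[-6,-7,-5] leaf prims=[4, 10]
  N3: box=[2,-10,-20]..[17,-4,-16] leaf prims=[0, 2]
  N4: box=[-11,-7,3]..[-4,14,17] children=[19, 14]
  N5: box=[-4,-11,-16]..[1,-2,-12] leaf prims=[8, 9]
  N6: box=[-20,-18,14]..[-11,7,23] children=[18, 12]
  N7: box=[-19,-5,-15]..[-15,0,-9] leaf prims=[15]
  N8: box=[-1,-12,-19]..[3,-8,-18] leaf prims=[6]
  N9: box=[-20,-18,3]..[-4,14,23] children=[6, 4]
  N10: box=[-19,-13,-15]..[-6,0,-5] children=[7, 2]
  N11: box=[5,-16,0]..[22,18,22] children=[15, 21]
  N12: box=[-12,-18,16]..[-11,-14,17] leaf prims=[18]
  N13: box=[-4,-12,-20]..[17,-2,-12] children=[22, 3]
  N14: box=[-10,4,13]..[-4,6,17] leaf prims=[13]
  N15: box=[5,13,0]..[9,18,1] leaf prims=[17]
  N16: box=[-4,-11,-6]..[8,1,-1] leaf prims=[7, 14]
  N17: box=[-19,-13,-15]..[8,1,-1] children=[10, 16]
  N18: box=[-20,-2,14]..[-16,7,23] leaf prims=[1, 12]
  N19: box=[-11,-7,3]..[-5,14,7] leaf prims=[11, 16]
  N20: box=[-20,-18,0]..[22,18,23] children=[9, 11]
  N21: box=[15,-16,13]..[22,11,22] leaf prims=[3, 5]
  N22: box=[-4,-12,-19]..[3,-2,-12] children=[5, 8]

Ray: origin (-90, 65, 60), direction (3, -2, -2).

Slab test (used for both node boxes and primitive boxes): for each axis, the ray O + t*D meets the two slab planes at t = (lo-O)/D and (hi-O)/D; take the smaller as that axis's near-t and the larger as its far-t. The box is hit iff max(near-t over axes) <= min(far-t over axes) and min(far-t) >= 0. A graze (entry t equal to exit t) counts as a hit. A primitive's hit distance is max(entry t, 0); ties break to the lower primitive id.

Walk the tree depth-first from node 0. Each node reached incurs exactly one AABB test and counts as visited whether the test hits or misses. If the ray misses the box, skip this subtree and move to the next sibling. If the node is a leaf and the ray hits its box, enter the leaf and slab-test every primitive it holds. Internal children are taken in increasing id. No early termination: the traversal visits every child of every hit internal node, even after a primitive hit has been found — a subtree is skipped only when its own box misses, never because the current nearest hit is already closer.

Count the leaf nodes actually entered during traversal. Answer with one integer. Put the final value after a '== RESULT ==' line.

Traverse from the root:
N0 x:[70/3,112/3] y:[47/2,83/2] z:[37/2,40] -> hit [47/2,112/3], descend [1, 20]
  N1 x:[71/3,107/3] y:[32,39] z:[61/2,40] -> hit [32,107/3], descend [13, 17]
    N13 x:[86/3,107/3] y:[67/2,77/2] z:[36,40] -> miss, prune
    N17 x:[71/3,98/3] y:[32,39] z:[61/2,75/2] -> hit [32,98/3], descend [10, 16]
      N10 x:[71/3,28] y:[65/2,39] z:[65/2,75/2] -> miss, prune
      N16 x:[86/3,98/3] y:[32,38] z:[61/2,33] -> hit [32,98/3] leaf, test {P7(miss), P14(miss)}
  N20 x:[70/3,112/3] y:[47/2,83/2] z:[37/2,30] -> hit [47/2,30], descend [9, 11]
    N9 x:[70/3,86/3] y:[51/2,83/2] z:[37/2,57/2] -> hit [51/2,57/2], descend [4, 6]
      N4 x:[79/3,86/3] y:[51/2,36] z:[43/2,57/2] -> hit [79/3,57/2], descend [14, 19]
        N14 x:[80/3,86/3] y:[59/2,61/2] z:[43/2,47/2] -> miss, prune
        N19 x:[79/3,85/3] y:[51/2,36] z:[53/2,57/2] -> hit [53/2,85/3] leaf, test {P11(miss), P16@t=27}
      N6 x:[70/3,79/3] y:[29,83/2] z:[37/2,23] -> miss, prune
    N11 x:[95/3,112/3] y:[47/2,81/2] z:[19,30] -> miss, prune

Summary -> nodes [0, 1, 13, 17, 10, 16, 20, 9, 4, 14, 19, 6, 11]; box-tests=13; leaf-entries=2; first=P16

== RESULT ==
2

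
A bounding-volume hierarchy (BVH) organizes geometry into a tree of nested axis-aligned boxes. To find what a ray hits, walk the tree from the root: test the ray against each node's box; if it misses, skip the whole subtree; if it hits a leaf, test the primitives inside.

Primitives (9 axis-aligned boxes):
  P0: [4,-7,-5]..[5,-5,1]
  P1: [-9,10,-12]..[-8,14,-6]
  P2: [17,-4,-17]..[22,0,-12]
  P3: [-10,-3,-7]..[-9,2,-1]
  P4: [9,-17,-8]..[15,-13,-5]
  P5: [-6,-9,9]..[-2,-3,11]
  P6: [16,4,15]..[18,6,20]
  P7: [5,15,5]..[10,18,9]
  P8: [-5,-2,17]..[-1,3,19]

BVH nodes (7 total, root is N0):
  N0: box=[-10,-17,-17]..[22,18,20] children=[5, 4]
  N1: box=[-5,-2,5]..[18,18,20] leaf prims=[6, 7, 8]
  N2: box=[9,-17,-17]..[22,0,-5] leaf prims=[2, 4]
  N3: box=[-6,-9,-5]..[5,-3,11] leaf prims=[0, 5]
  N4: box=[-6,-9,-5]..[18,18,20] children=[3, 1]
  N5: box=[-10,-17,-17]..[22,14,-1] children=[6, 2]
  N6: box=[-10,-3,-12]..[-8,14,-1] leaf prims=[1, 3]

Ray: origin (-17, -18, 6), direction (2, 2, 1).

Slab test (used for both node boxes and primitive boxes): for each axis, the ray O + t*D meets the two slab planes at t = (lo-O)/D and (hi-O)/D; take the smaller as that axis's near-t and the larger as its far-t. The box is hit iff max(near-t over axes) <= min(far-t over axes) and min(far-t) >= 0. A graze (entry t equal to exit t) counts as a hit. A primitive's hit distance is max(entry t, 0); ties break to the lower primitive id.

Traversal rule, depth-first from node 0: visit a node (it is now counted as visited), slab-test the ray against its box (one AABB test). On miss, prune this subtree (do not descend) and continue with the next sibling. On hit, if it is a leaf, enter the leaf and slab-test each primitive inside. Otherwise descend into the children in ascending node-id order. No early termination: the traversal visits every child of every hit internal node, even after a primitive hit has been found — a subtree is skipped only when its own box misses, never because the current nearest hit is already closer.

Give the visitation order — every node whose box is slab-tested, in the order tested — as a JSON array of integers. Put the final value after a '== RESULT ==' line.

Traverse from the root:
N0 x:[7/2,39/2] y:[1/2,18] z:[-23,14] -> hit [7/2,14], descend [4, 5]
  N4 x:[11/2,35/2] y:[9/2,18] z:[-11,14] -> hit [11/2,14], descend [1, 3]
    N1 x:[6,35/2] y:[8,18] z:[-1,14] -> hit [8,14] leaf, test {P6(miss), P7(miss), P8(miss)}
    N3 x:[11/2,11] y:[9/2,15/2] z:[-11,5] -> miss, prune
  N5 x:[7/2,39/2] y:[1/2,16] z:[-23,-7] -> miss, prune

5 AABB tests over nodes [0, 4, 1, 3, 5]; 1 leaf entered; closest miss.

== RESULT ==
[0, 4, 1, 3, 5]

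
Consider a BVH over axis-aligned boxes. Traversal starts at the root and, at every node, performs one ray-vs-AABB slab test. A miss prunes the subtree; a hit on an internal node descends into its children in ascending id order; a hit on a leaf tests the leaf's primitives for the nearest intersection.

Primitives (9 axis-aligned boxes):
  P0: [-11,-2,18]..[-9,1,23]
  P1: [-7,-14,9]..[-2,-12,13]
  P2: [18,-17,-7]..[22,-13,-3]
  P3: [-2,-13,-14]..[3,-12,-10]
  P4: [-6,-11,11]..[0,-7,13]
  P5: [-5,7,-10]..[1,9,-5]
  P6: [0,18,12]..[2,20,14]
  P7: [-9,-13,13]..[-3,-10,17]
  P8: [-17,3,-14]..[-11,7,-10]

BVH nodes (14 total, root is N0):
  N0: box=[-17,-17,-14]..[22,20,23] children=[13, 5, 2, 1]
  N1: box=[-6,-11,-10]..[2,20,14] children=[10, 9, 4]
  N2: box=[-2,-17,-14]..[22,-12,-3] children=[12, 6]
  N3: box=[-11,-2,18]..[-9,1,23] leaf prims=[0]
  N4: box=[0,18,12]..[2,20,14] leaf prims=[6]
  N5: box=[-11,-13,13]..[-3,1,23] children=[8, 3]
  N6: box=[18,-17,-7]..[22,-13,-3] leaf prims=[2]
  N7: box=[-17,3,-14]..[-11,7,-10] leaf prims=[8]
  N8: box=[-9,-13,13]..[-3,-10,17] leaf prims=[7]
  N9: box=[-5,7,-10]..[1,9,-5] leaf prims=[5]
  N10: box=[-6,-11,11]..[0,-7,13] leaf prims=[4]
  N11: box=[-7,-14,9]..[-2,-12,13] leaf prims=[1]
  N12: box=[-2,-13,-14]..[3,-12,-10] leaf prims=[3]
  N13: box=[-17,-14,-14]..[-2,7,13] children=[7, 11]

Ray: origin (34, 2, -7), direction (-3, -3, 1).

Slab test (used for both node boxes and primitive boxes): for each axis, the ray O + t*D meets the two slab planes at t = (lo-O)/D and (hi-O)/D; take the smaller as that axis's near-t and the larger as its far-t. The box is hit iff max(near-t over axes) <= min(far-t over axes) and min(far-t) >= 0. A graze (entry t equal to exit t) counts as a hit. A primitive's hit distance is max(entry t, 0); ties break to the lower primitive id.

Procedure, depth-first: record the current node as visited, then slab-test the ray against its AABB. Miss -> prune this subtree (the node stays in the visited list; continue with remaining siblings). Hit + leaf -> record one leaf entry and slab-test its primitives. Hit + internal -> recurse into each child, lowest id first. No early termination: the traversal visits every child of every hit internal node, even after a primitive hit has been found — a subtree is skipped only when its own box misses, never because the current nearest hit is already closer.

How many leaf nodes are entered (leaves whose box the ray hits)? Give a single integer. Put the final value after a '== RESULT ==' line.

Walk:
N0 x:[4,17] y:[-6,19/3] z:[-7,30] -> hit [4,19/3], descend [1, 2, 5, 13]
  N1 x:[32/3,40/3] y:[-6,13/3] z:[-3,21] -> miss, prune
  N2 x:[4,12] y:[14/3,19/3] z:[-7,4] -> miss, prune
  N5 x:[37/3,15] y:[1/3,5] z:[20,30] -> miss, prune
  N13 x:[12,17] y:[-5/3,16/3] z:[-7,20] -> miss, prune

5 AABB tests over nodes [0, 1, 2, 5, 13]; 0 leaves entered; closest miss.

== RESULT ==
0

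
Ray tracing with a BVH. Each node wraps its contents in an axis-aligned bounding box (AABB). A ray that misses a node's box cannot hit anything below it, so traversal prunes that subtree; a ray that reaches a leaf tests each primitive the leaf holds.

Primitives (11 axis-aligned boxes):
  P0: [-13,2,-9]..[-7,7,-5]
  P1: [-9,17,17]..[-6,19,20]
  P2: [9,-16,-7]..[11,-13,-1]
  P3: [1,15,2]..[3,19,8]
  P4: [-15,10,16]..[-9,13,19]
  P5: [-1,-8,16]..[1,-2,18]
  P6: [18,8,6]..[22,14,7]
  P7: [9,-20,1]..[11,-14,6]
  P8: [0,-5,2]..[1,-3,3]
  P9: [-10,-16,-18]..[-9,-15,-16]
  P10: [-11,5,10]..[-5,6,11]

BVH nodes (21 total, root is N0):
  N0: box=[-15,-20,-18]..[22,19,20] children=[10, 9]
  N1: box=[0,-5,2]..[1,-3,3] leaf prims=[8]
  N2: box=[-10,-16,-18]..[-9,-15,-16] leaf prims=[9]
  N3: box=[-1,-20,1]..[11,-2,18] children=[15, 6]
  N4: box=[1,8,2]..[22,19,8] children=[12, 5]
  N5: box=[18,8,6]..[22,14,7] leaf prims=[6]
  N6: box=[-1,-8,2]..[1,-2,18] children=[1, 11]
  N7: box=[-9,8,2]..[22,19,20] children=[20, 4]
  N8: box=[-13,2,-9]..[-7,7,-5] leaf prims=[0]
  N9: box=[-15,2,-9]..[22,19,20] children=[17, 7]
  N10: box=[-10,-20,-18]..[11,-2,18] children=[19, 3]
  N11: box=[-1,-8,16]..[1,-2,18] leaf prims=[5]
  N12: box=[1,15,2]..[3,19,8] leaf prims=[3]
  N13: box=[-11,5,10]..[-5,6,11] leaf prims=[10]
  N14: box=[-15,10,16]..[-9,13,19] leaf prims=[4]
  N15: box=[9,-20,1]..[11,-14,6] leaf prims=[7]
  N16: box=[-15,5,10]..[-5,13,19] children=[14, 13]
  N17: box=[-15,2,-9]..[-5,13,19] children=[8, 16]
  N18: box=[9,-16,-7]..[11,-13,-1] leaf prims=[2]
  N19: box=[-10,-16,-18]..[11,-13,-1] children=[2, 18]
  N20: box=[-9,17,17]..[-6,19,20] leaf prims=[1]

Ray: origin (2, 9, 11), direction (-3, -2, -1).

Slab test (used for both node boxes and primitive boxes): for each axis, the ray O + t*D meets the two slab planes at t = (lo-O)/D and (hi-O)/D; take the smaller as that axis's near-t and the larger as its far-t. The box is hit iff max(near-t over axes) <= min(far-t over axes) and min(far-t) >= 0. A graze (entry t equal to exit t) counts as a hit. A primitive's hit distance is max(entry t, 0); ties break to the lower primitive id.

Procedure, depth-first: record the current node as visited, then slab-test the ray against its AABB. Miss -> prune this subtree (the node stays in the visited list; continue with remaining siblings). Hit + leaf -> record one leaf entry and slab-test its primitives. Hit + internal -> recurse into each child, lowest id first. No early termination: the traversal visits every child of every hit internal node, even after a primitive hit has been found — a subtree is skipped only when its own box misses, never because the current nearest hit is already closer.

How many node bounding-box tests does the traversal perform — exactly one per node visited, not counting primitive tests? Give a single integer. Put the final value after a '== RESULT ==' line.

Trace the traversal:
N0 x:[-20/3,17/3] y:[-5,29/2] z:[-9,29] -> hit [-5,17/3], descend [9, 10]
  N9 x:[-20/3,17/3] y:[-5,7/2] z:[-9,20] -> hit [-5,7/2], descend [7, 17]
    N7 x:[-20/3,11/3] y:[-5,1/2] z:[-9,9] -> hit [-5,1/2], descend [4, 20]
      N4 x:[-20/3,1/3] y:[-5,1/2] z:[3,9] -> miss, prune
      N20 x:[8/3,11/3] y:[-5,-4] z:[-9,-6] -> miss, prune
    N17 x:[7/3,17/3] y:[-2,7/2] z:[-8,20] -> hit [7/3,7/2], descend [8, 16]
      N8 x:[3,5] y:[1,7/2] z:[16,20] -> miss, prune
      N16 x:[7/3,17/3] y:[-2,2] z:[-8,1] -> miss, prune
  N10 x:[-3,4] y:[11/2,29/2] z:[-7,29] -> miss, prune

order=[0, 9, 7, 4, 20, 17, 8, 16, 10]  |boxes|=9  |leaves|=0  hit=miss

== RESULT ==
9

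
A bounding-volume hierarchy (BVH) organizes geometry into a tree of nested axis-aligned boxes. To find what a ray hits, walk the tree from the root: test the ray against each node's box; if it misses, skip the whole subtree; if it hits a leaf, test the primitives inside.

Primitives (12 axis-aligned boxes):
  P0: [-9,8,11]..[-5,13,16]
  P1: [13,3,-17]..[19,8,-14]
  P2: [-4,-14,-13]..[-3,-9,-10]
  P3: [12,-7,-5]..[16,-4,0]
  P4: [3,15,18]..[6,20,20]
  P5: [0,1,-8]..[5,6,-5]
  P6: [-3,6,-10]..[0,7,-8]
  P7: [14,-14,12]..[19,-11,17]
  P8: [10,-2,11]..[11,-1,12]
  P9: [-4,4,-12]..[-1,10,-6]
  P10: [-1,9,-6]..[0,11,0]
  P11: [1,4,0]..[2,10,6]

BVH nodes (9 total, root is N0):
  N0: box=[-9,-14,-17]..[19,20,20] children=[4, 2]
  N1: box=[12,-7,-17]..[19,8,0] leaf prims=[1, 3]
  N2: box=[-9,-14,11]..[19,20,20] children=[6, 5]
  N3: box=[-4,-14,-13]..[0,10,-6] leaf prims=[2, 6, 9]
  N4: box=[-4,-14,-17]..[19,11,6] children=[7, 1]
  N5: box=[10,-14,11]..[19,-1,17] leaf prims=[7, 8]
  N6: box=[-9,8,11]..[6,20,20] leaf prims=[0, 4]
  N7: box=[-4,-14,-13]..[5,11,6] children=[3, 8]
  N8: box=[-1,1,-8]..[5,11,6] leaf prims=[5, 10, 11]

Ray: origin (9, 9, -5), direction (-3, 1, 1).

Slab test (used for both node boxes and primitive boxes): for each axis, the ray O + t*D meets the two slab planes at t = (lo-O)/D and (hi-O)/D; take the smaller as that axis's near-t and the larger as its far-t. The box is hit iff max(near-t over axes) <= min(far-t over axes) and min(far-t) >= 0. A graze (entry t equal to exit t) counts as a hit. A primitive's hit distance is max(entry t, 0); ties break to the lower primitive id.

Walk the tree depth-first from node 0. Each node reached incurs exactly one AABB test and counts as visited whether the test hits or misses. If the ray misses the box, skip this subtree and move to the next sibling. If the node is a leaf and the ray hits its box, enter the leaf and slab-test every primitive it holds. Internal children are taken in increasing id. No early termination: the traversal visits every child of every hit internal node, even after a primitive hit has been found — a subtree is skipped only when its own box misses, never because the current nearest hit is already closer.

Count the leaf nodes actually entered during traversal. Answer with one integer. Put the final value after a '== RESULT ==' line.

Traverse from the root:
N0 x:[-10/3,6] y:[-23,11] z:[-12,25] -> hit [-10/3,6], descend [2, 4]
  N2 x:[-10/3,6] y:[-23,11] z:[16,25] -> miss, prune
  N4 x:[-10/3,13/3] y:[-23,2] z:[-12,11] -> hit [-10/3,2], descend [1, 7]
    N1 x:[-10/3,-1] y:[-16,-1] z:[-12,5] -> miss, prune
    N7 x:[4/3,13/3] y:[-23,2] z:[-8,11] -> hit [4/3,2], descend [3, 8]
      N3 x:[3,13/3] y:[-23,1] z:[-8,-1] -> miss, prune
      N8 x:[4/3,10/3] y:[-8,2] z:[-3,11] -> hit [4/3,2] leaf, test {P5(miss), P10(miss), P11(miss)}

Summary -> nodes [0, 2, 4, 1, 7, 3, 8]; box-tests=7; leaf-entries=1; first=miss

== RESULT ==
1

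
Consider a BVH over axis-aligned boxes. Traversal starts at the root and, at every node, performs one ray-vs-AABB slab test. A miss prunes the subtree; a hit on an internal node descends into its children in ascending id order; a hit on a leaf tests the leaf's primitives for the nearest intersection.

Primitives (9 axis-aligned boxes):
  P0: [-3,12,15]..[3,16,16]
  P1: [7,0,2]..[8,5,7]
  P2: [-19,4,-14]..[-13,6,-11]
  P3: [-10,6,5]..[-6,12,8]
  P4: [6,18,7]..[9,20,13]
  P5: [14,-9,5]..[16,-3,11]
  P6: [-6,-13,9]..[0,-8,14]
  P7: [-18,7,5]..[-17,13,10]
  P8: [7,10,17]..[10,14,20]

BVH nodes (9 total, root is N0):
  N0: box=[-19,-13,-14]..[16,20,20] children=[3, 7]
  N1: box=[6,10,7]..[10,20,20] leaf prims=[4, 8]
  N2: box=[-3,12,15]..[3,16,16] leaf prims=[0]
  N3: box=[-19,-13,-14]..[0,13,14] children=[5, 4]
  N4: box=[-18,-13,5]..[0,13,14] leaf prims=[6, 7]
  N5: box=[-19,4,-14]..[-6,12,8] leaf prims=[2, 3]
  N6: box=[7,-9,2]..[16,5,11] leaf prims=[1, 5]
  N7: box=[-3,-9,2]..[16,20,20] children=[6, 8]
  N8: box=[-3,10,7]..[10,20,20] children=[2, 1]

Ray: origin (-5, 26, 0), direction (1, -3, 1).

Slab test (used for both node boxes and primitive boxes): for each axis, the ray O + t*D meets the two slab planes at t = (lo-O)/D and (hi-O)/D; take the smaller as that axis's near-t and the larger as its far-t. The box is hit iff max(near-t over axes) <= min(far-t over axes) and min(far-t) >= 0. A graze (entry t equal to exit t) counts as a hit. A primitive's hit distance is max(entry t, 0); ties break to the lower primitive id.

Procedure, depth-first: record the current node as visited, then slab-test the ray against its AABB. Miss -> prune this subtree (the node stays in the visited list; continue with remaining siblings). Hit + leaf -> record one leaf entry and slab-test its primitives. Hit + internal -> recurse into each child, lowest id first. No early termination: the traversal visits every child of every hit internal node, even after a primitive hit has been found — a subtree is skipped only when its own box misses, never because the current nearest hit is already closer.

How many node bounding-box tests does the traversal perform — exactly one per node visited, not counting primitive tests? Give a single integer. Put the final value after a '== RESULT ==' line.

Trace the traversal:
N0 x:[-14,21] y:[2,13] z:[-14,20] -> hit [2,13], descend [3, 7]
  N3 x:[-14,5] y:[13/3,13] z:[-14,14] -> hit [13/3,5], descend [4, 5]
    N4 x:[-13,5] y:[13/3,13] z:[5,14] -> hit [5,5] leaf, test {P6(miss), P7(miss)}
    N5 x:[-14,-1] y:[14/3,22/3] z:[-14,8] -> miss, prune
  N7 x:[2,21] y:[2,35/3] z:[2,20] -> hit [2,35/3], descend [6, 8]
    N6 x:[12,21] y:[7,35/3] z:[2,11] -> miss, prune
    N8 x:[2,15] y:[2,16/3] z:[7,20] -> miss, prune

Visited [0, 3, 4, 5, 7, 6, 8]. Tests: 7 box, 1 leaf. Nearest: miss.

== RESULT ==
7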